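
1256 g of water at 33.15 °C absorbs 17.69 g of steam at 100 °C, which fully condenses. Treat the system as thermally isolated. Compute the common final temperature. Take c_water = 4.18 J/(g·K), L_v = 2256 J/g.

Energy balance with sensible and latent terms:
condense steam: −17.69×2256 = −39909; condensate cools 100→T: 17.69×4.18×(T − 100) = 73.94(T − 100); original water: 5250.1(T − 33.15)
5324 T = 39909 + 7394.4 + 174040 = 221343
T ≈ 41.57 °C — below 100 °C, confirming all the steam condensed.

T_f ≈ 41.6 °C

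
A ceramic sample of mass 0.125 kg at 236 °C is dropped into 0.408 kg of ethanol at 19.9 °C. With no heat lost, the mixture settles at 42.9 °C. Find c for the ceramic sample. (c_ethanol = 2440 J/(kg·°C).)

Energy conservation, ΣQ = 0:
0.125×c×(42.9 − 236) + 0.408×2440×(42.9 − 19.9) = 0
-24.14 c = -22897
c = -22897/-24.14 ≈ 948.6 J/(kg·°C)

c ≈ 949 J/(kg·°C)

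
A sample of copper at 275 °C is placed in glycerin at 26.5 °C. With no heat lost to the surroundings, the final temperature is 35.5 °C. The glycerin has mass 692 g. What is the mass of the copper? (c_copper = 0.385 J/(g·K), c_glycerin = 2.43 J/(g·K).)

m ≈ 164 g

Conservation of energy gives ΣQ = 0:
m×0.385×(35.5 − 275) + 692×2.43×(35.5 − 26.5) = 0
-92.21 m = -15134
m = -15134/-92.21 ≈ 164.1 g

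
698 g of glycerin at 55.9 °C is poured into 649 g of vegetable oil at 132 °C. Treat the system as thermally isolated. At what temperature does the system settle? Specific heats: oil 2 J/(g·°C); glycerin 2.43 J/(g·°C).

T_f ≈ 88.9 °C

Set heat shed by the hot body equal to heat absorbed by the cold body:
649·2·(132 − T) = 698·2.43·(T − 55.9)
1298(132 − T) = 1696.1(T − 55.9)
2994.1 T = 266150  ⇒  T ≈ 88.89 °C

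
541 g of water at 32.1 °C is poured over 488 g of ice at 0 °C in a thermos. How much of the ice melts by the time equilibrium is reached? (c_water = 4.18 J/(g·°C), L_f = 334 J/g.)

m_melted ≈ 217 g

Cooling the water to 0 °C releases 541·4.18·32.1 = 72590 J.
Melting all 488 g of ice would need 488·334 = 162992 J.
Since 72590 < 162992 J, not all the ice melts; equilibrium is at 0 °C.
Mass melted = 72590/334 ≈ 217.3 g.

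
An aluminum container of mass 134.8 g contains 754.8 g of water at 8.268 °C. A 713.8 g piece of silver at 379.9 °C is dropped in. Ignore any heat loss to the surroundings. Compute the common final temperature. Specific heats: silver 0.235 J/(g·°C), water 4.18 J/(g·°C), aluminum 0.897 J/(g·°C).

T_f ≈ 26.4 °C

Taking heat into each body as positive, Σ m c ΔT = 0:
713.8*0.235*(T − 379.9) + 754.8*4.18*(T − 8.268) + 134.8*0.897*(T − 8.268) = 0
167.74(T − 379.9) + 3155.1(T − 8.268) + 120.92(T − 8.268) = 0
(167.74 + 3155.1 + 120.92) T = 167.74*379.9 + 3155.1*8.268 + 120.92*8.268
T ≈ 26.37 °C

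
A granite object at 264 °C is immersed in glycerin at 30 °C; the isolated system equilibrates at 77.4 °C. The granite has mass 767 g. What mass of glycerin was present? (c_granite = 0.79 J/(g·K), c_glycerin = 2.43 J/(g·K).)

m ≈ 982 g

Heat lost by the granite = heat gained by the glycerin:
767×0.79×(264 − 77.4) = m×2.43×(77.4 − 30)
115.18 m = 113067  ⇒  m ≈ 981.6 g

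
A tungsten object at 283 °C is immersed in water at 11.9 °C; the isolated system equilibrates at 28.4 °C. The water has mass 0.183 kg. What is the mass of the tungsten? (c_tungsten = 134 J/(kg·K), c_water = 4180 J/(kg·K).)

|Q_tungsten| = |Q_water|:
m×134×(283 − 28.4) = 0.183×4180×(28.4 − 11.9)
34116 m = 12622  ⇒  m ≈ 0.37 kg

m ≈ 0.37 kg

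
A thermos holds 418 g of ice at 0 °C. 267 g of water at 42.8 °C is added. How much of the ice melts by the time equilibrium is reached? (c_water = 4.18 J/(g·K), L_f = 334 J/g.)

m_melted ≈ 143 g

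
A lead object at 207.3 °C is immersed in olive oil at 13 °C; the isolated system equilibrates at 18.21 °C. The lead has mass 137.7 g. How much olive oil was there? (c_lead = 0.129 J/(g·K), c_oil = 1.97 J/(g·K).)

m ≈ 327 g

Taking heat into each body as positive, Σ m c ΔT = 0:
137.7×0.129×(18.21 − 207.3) + m×1.97×(18.21 − 13) = 0
10.26 m = 3358.9
m = 3358.9/10.26 ≈ 327.3 g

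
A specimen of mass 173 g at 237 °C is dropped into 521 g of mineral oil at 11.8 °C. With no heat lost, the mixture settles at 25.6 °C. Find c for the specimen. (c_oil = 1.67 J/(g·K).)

Conservation of energy gives ΣQ = 0:
173·c·(25.6 − 237) + 521·1.67·(25.6 − 11.8) = 0
-36572 c = -12007
c = -12007/-36572 ≈ 0.3283 J/(g·K)

c ≈ 0.328 J/(g·K)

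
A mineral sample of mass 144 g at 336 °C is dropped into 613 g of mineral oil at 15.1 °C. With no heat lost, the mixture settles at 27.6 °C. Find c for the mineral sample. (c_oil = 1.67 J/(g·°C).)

Heat lost by the mineral sample = heat gained by the oil:
144×c×(336 − 27.6) = 613×1.67×(27.6 − 15.1)
44410 c = 12796  ⇒  c ≈ 0.2881 J/(g·°C)

c ≈ 0.288 J/(g·°C)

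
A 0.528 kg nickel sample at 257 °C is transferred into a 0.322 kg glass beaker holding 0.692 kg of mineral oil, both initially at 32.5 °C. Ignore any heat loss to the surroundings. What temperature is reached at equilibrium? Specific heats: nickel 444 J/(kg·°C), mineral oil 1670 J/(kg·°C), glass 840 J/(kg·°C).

Taking heat into each body as positive, Σ m c ΔT = 0:
0.528×444×(T − 257) + 0.692×1670×(T − 32.5) + 0.322×840×(T − 32.5) = 0
234.43(T − 257) + 1155.6(T − 32.5) + 270.48(T − 32.5) = 0
(234.43 + 1155.6 + 270.48) T = 234.43×257 + 1155.6×32.5 + 270.48×32.5
T ≈ 64.19 °C

T_f ≈ 64.2 °C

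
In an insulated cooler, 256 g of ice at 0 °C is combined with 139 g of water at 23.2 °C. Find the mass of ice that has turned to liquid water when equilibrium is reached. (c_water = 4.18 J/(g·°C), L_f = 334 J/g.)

m_melted ≈ 40.4 g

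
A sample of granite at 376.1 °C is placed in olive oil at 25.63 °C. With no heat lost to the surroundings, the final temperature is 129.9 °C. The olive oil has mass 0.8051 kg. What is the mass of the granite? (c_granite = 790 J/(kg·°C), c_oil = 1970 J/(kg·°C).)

m ≈ 0.85 kg

Heat lost by the granite = heat gained by the oil:
m·790·(376.1 − 129.9) = 0.8051·1970·(129.9 − 25.63)
194498 m = 165377  ⇒  m ≈ 0.8503 kg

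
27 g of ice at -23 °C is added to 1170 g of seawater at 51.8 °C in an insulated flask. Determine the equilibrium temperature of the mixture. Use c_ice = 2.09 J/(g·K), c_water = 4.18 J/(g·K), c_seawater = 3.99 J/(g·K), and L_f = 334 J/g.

Energy balance with sensible and latent terms:
ice -23→0 °C: 27×2.09×23 = 1297.9
  melt ice: 27×334 = 9018
  warm the meltwater: 112.86 T
  seawater: 4668.3(T − 51.8)
4781.2 T = 241818 − 10316 = 231502
T ≈ 48.42 °C. Since T > 0 °C, the all-ice-melts assumption holds.

T_f ≈ 48.4 °C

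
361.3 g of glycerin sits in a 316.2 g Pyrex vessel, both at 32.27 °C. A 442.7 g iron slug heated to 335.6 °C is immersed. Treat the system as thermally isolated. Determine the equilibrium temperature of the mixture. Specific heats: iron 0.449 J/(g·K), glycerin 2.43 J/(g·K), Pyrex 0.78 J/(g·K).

T_f ≈ 77.8 °C

Setting the total heat transfer to zero:
442.7·0.449·(T − 335.6) + 361.3·2.43·(T − 32.27) + 316.2·0.78·(T − 32.27) = 0
1323.4 T = 102999
T = 102999 / 1323.4 = 77.8 °C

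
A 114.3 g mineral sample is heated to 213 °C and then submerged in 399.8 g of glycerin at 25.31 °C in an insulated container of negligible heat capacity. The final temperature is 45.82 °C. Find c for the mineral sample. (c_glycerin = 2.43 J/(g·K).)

c ≈ 1.04 J/(g·K)

Heat gained plus heat lost sum to zero:
114.3·c·(45.82 − 213) + 399.8·2.43·(45.82 − 25.31) = 0
-19109 c = -19926
c = -19926/-19109 ≈ 1.043 J/(g·K)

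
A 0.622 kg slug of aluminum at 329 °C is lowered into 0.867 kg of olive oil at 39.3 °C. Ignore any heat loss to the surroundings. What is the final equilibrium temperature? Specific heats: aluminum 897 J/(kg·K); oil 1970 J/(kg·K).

T_f ≈ 110.6 °C

|Q_aluminum| = |Q_oil|:
0.622·897·(329 − T) = 0.867·1970·(T − 39.3)
557.93(329 − T) = 1708(T − 39.3)
2265.9 T = 250684  ⇒  T ≈ 110.63 °C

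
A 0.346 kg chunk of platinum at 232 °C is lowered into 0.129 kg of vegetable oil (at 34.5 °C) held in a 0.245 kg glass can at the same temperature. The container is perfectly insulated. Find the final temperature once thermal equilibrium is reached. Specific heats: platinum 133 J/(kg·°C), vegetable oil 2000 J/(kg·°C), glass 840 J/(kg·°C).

T_f ≈ 52.3 °C

T_f is the heat-capacity-weighted average of the initial temperatures:
T_f = (46.02×232 + 258×34.5 + 205.8×34.5) / (46.02 + 258 + 205.8)
    = 26677 / 509.82 ≈ 52.33 °C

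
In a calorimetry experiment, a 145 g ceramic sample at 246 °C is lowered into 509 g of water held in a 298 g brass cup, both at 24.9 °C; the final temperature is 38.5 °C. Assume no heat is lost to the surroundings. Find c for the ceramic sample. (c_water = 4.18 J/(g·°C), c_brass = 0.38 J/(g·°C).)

c ≈ 1.01 J/(g·°C)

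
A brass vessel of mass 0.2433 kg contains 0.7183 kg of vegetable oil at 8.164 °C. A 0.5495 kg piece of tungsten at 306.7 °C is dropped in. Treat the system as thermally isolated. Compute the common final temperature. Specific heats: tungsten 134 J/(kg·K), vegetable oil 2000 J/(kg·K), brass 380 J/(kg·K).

Let T be the final temperature. ΣQ_i = 0:
0.5495×134×(T − 306.7) + 0.7183×2000×(T − 8.164) + 0.2433×380×(T − 8.164) = 0
(73.63 + 1436.6 + 92.45) T = 73.63×306.7 + 1436.6×8.164 + 92.45×8.164
T ≈ 21.88 °C

T_f ≈ 21.9 °C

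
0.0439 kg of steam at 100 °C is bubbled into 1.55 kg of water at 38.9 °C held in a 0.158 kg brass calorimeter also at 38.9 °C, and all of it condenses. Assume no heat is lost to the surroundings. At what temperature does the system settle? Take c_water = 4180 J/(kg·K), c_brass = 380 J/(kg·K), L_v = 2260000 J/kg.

T_f ≈ 55.3 °C

Net heat exchanged in the isolated system is zero:
steam→water at 100 °C releases m L_v = 0.0439·2260000 = 99214; condensate cools 100→T: 0.0439·4180·(T − 100) = 183.5(T − 100); original water: 6479(T − 38.9); brass cup: 0.158·380·(T − 38.9) = 60.04(T − 38.9)
6722.5 T = 99214 + 18350 + 254369 = 371933
T ≈ 55.33 °C (< 100 °C, so full condensation is consistent).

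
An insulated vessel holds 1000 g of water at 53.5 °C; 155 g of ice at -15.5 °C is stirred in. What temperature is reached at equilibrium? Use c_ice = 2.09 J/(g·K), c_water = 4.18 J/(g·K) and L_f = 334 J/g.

T_f ≈ 34.6 °C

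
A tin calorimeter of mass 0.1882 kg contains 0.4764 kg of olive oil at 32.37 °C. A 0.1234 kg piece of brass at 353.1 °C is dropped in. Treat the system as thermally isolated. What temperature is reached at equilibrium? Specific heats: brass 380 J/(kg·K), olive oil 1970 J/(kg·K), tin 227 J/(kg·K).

Taking heat into each body as positive, Σ m c ΔT = 0:
0.1234×380×(T − 353.1) + 0.4764×1970×(T − 32.37) + 0.1882×227×(T − 32.37) = 0
46.89(T − 353.1) + 938.51(T − 32.37) + 42.72(T − 32.37) = 0
(46.89 + 938.51 + 42.72) T = 46.89×353.1 + 938.51×32.37 + 42.72×32.37
T = 48320 / 1028.1 = 47 °C

T_f ≈ 47.0 °C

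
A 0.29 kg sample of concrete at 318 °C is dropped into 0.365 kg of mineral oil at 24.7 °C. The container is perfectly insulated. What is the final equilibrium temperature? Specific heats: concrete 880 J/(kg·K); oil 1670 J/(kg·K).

T_f ≈ 111.3 °C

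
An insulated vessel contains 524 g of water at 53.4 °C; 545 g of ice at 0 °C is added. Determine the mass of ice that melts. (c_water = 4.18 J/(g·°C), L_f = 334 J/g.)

m_melted ≈ 350 g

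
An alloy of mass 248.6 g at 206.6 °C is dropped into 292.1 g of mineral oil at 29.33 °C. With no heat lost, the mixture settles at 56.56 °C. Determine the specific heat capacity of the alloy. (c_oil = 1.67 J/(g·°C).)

c ≈ 0.356 J/(g·°C)

Energy conservation, ΣQ = 0:
248.6·c·(56.56 − 206.6) + 292.1·1.67·(56.56 − 29.33) = 0
-37300 c = -13283
c = -13283/-37300 ≈ 0.3561 J/(g·°C)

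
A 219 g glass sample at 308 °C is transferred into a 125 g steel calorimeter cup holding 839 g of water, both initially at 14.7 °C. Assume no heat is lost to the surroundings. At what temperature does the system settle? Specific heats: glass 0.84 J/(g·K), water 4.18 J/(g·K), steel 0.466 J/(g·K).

T_f ≈ 29.1 °C

Setting the total heat transfer to zero:
219*0.84*(T − 308) + 839*4.18*(T − 14.7) + 125*0.466*(T − 14.7) = 0
183.96(T − 308) + 3507(T − 14.7) + 58.25(T − 14.7) = 0
3749.2 T = 109069
T = 109069 / 3749.2 = 29.1 °C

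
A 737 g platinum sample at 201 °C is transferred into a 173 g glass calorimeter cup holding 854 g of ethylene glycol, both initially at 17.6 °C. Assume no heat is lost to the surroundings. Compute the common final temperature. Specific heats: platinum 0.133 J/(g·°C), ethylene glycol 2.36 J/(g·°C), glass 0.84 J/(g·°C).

T_f ≈ 25.6 °C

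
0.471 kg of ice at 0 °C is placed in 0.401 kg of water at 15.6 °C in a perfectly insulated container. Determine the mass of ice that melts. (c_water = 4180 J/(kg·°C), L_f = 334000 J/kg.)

m_melted ≈ 0.0783 kg

Cooling the water to 0 °C releases 0.401×4180×15.6 = 26148 J.
Fully melting the ice requires m_ice L_f = 0.471×334000 = 157314 J.
26148 J < 157314 J, so only part of the ice melts and the system sits at 0 °C.
m_melt = 26148 / L_f = 0.07829 kg.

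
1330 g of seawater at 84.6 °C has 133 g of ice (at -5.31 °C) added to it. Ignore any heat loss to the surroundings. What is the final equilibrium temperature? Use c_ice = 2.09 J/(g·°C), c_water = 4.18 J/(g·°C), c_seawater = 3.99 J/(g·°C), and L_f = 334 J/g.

T_f ≈ 68.7 °C

Energy balance with sensible and latent terms:
warm ice to 0 °C: 133·2.09·(0 − (-5.31)) = 1476
  melt ice: 133·334 = 44422
  meltwater 0→T: 133·4.18·T = 555.94 T
  seawater: 5306.7(T − 84.6)
5862.6 T = 448947 − 45898 = 403049
T ≈ 68.75 °C. Since T > 0 °C, the all-ice-melts assumption holds.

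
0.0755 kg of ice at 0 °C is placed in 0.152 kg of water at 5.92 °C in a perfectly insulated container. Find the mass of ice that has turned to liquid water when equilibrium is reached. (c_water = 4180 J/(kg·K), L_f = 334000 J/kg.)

m_melted ≈ 0.0113 kg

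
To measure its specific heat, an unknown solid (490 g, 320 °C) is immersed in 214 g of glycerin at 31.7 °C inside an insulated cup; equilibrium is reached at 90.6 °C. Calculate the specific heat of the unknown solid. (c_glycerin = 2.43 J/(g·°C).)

Energy conservation, ΣQ = 0:
490·c·(90.6 − 320) + 214·2.43·(90.6 − 31.7) = 0
-112406 c = -30629
c = -30629/-112406 ≈ 0.2725 J/(g·°C)

c ≈ 0.272 J/(g·°C)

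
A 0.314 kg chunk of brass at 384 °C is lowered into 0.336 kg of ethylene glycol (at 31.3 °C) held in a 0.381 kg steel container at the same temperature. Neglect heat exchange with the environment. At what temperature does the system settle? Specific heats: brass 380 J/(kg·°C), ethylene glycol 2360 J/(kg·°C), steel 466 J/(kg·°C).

T_f ≈ 69.9 °C

T_f is the heat-capacity-weighted average of the initial temperatures:
T_f = (119.32*384 + 792.96*31.3 + 177.55*31.3) / (119.32 + 792.96 + 177.55)
    = 76196 / 1089.8 ≈ 69.92 °C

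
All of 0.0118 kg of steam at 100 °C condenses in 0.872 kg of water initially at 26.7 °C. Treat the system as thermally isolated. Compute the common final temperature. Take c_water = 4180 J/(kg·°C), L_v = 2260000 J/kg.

T_f ≈ 34.9 °C

Heat gained plus heat lost sum to zero:
condense steam: −0.0118·2260000 = −26668; condensed water 100 °C→T: 49.32(T − 100); water warms: 0.872·4180·(T − 26.7) = 3645(T − 26.7)
3694.3 T = 26668 + 4932.4 + 97320 = 128921
T ≈ 34.90 °C — below 100 °C, confirming all the steam condensed.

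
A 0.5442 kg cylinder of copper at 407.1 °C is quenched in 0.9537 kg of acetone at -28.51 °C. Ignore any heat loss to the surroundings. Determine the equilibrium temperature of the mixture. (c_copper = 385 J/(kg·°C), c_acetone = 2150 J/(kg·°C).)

Taking heat into each body as positive, Σ m c ΔT = 0:
0.5442*385*(T − 407.1) + 0.9537*2150*(T − (-28.51)) = 0
(209.52 + 2050.5) T = 209.52*407.1 + 2050.5*(-28.51)
T = 26836 / 2260 = 11.9 °C

T_f ≈ 11.9 °C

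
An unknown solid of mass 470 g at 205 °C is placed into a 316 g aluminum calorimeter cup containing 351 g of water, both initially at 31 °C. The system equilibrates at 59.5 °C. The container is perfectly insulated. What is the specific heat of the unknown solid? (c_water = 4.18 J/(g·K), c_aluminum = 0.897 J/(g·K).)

Energy conservation, ΣQ = 0:
470×c×(59.5 − 205) + 351×4.18×(59.5 − 31) + 316×0.897×(59.5 − 31) = 0
-68385 c = -49893
c = -49893/-68385 ≈ 0.7296 J/(g·K)

c ≈ 0.73 J/(g·K)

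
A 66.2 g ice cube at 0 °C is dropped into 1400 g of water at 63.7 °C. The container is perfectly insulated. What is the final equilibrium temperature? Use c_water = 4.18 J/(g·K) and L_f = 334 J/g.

T_f ≈ 57.2 °C

Setting the total heat transfer to zero:
melt ice: 66.2·334 = 22111; warm the meltwater: 276.72 T; water: 5852(T − 63.7)
6128.7 T = 372772 − 22111 = 350662
T ≈ 57.22 °C (positive, so assuming full melt was valid).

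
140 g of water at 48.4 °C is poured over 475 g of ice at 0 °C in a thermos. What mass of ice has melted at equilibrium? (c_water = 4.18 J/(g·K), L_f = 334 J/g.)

Water can give up m c ΔT = 140×4.18×48.4 = 28324 J before reaching 0 °C.
To melt every bit of ice: 475×334 = 158650 J.
Since 28324 < 158650 J, not all the ice melts; equilibrium is at 0 °C.
m_melted×334 = 28324  ⇒  m_melted ≈ 84.8 g.

m_melted ≈ 84.8 g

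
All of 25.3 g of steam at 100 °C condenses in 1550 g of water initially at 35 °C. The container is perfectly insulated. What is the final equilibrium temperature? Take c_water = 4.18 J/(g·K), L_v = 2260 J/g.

T_f ≈ 44.7 °C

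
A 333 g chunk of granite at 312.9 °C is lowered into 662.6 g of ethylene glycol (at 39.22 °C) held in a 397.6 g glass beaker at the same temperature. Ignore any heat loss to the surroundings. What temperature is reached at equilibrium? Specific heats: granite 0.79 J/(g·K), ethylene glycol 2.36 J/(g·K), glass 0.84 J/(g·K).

T_f = Σ m_i c_i T_i / Σ m_i c_i:
T_f = (263.07*312.9 + 1563.7*39.22 + 333.98*39.22) / (263.07 + 1563.7 + 333.98)
    = 156743 / 2160.8 ≈ 72.54 °C

T_f ≈ 72.5 °C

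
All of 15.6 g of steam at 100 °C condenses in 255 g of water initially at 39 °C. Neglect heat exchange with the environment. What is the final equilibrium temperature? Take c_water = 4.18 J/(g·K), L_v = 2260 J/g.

Energy balance with sensible and latent terms:
steam→water at 100 °C releases m L_v = 15.6×2260 = 35256; condensed water 100 °C→T: 65.21(T − 100); original water: 1065.9(T − 39)
1131.1 T = 35256 + 6520.8 + 41570 = 83347
T ≈ 73.69 °C, under the boiling point, so the assumption holds.

T_f ≈ 73.7 °C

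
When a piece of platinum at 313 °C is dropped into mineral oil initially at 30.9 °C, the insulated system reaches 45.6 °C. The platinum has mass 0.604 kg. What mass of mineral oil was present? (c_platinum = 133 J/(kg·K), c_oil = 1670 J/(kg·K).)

Net heat exchanged in the isolated system is zero:
0.604×133×(45.6 − 313) + m×1670×(45.6 − 30.9) = 0
24549 m = 21481
m = 21481/24549 ≈ 0.875 kg

m ≈ 0.875 kg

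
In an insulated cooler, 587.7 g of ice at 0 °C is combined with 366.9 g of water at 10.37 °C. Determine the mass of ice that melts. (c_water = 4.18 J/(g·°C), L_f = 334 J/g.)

m_melted ≈ 47.6 g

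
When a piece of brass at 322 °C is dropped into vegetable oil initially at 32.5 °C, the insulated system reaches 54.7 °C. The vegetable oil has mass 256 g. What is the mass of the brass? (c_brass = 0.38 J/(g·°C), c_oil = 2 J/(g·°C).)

m ≈ 112 g

|Q_brass| = |Q_oil|:
m×0.38×(322 − 54.7) = 256×2×(54.7 − 32.5)
101.57 m = 11366  ⇒  m ≈ 111.9 g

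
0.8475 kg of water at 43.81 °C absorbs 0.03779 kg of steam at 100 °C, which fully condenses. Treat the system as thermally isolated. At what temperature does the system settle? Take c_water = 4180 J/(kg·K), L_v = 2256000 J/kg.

Conservation of energy gives ΣQ = 0:
latent heat released on condensation: 0.03779·2256000 = 85254
  condensed water 100 °C→T: 157.96(T − 100)
  water warms: 0.8475·4180·(T − 43.81) = 3542.6(T − 43.81)
3700.5 T = 85254 + 15796 + 155199 = 256250
T ≈ 69.25 °C, under the boiling point, so the assumption holds.

T_f ≈ 69.2 °C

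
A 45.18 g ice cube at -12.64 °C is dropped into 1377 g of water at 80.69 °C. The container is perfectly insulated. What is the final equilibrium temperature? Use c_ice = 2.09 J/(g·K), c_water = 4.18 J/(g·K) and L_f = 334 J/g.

Let T be the final temperature. ΣQ_i = 0:
warm ice to 0 °C: 45.18×2.09×(0 − (-12.64)) = 1193.5
  latent heat to melt: 45.18×334 = 15090
  warm the meltwater: 188.85 T
  water: 5755.9(T − 80.69)
5944.7 T = 464440 − 16284 = 448157
T ≈ 75.39 °C. Since T > 0 °C, the all-ice-melts assumption holds.

T_f ≈ 75.4 °C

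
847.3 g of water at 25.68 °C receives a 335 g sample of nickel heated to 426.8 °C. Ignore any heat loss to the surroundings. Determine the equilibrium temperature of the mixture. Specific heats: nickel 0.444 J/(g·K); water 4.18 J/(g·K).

T_f ≈ 41.8 °C

With ΣQ=0 the equilibrium temperature is the m·c-weighted mean:
T_f = (148.74·426.8 + 3541.7·25.68) / (148.74 + 3541.7)
    = 154433 / 3690.5 ≈ 41.85 °C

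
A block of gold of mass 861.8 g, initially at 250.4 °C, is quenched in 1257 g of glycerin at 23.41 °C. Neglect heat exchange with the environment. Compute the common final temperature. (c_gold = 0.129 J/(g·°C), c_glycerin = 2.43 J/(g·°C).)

Taking heat into each body as positive, Σ m c ΔT = 0:
861.8*0.129*(T − 250.4) + 1257*2.43*(T − 23.41) = 0
111.17(T − 250.4) + 3054.5(T − 23.41) = 0
(111.17 + 3054.5) T = 111.17*250.4 + 3054.5*23.41
T ≈ 31.38 °C

T_f ≈ 31.4 °C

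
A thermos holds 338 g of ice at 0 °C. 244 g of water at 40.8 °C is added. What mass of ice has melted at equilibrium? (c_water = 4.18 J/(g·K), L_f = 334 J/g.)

Cooling the water to 0 °C releases 244×4.18×40.8 = 41613 J.
To melt every bit of ice: 338×334 = 112892 J.
Since 41613 < 112892 J, not all the ice melts; equilibrium is at 0 °C.
Mass melted = 41613/334 ≈ 124.6 g.

m_melted ≈ 125 g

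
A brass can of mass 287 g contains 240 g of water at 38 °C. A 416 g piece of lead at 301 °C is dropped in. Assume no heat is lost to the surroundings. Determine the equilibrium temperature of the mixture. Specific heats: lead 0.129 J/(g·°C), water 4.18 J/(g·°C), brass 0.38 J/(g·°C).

Conservation of energy gives ΣQ = 0:
416·0.129·(T − 301) + 240·4.18·(T − 38) + 287·0.38·(T − 38) = 0
53.66(T − 301) + 1003.2(T − 38) + 109.06(T − 38) = 0
1165.9 T = 58419
T ≈ 50.11 °C

T_f ≈ 50.1 °C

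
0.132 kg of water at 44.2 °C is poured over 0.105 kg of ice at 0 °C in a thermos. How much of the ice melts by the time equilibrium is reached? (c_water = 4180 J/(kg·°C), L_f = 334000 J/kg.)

Water can give up m c ΔT = 0.132×4180×44.2 = 24388 J before reaching 0 °C.
Melting all 0.105 kg of ice would need 0.105×334000 = 35070 J.
Since 24388 < 35070 J, not all the ice melts; equilibrium is at 0 °C.
m_melted×334000 = 24388  ⇒  m_melted ≈ 0.07302 kg.

m_melted ≈ 0.073 kg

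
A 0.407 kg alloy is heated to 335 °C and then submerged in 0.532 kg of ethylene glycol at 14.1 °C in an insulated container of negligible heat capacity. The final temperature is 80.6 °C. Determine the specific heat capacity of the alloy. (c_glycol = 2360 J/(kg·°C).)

Net heat exchanged in the isolated system is zero:
0.407·c·(80.6 − 335) + 0.532·2360·(80.6 − 14.1) = 0
-103.54 c = -83492
c = -83492/-103.54 ≈ 806.4 J/(kg·°C)

c ≈ 806 J/(kg·°C)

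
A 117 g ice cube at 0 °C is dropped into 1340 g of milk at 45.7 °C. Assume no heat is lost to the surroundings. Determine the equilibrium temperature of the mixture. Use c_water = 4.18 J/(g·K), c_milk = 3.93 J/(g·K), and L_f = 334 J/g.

T_f ≈ 35.0 °C

Taking heat into each body as positive, Σ m c ΔT = 0:
melt ice: 117·334 = 39078; warm the meltwater: 489.06 T; milk cools: 1340·3.93·(T − 45.7) = 5266.2(T − 45.7)
5755.3 T = 240665 − 39078 = 201587
T ≈ 35.03 °C. Since T > 0 °C, the all-ice-melts assumption holds.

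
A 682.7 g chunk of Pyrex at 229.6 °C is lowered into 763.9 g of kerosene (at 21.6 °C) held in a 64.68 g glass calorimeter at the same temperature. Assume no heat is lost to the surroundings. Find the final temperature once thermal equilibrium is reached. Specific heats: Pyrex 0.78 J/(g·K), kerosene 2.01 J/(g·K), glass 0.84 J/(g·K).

T_f ≈ 73.8 °C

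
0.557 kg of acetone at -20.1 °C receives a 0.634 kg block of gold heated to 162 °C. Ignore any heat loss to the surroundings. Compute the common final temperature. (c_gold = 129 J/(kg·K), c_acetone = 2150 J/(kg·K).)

T_f ≈ -8.5 °C

Energy conservation, ΣQ = 0:
0.634·129·(T − 162) + 0.557·2150·(T − (-20.1)) = 0
81.79(T − 162) + 1197.6(T − (-20.1)) = 0
(81.79 + 1197.6) T = 81.79·162 + 1197.6·(-20.1)
T = -10821 / 1279.3 = -8.46 °C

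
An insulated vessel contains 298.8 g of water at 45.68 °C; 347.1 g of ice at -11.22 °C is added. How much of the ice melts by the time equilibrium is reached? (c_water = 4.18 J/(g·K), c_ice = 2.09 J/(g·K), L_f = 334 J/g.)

Cooling the water to 0 °C releases 298.8·4.18·45.68 = 57054 J.
Warming the ice to 0 °C takes 347.1·2.09·11.22 = 8139.4 J, leaving 48914 J for melting.
To melt every bit of ice: 347.1·334 = 115931 J.
48914 J < 115931 J, so only part of the ice melts and the system sits at 0 °C.
m_melt = 48914 / L_f = 146.4 g.

m_melted ≈ 146 g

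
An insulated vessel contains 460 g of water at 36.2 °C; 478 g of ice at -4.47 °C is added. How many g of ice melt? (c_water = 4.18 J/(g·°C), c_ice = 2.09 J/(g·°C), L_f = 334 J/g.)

Heat available from the water dropping to 0 °C: 460×4.18×36.2 = 69605 J.
Of that, 478×2.09×4.47 = 4465.6 J goes to bring the ice to 0 °C, leaving 65140 J.
Fully melting the ice requires m_ice L_f = 478×334 = 159652 J.
That's not enough to melt it all — equilibrium is at 0 °C with ice remaining.
Mass melted = 65140/334 ≈ 195 g.

m_melted ≈ 195 g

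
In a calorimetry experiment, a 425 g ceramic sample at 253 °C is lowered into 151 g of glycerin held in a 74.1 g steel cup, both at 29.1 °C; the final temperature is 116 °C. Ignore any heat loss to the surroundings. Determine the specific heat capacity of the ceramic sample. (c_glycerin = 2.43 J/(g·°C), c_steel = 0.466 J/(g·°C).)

c ≈ 0.599 J/(g·°C)

Let T be the final temperature. ΣQ_i = 0:
425×c×(116 − 253) + 151×2.43×(116 − 29.1) + 74.1×0.466×(116 − 29.1) = 0
-58225 c = -34887
c = -34887/-58225 ≈ 0.5992 J/(g·°C)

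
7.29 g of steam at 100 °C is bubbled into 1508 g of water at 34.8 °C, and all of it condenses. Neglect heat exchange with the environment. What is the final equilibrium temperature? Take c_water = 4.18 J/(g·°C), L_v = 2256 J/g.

T_f ≈ 37.7 °C

Energy conservation, ΣQ = 0:
latent heat released on condensation: 7.29·2256 = 16446
  condensed water 100 °C→T: 30.47(T − 100)
  original water: 6303.4(T − 34.8)
6333.9 T = 16446 + 3047.2 + 219360 = 238853
T ≈ 37.71 °C — below 100 °C, confirming all the steam condensed.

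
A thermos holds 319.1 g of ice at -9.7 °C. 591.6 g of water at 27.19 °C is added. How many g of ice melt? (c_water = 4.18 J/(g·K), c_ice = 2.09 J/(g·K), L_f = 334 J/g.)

Water can give up m c ΔT = 591.6×4.18×27.19 = 67238 J before reaching 0 °C.
Of that, 319.1×2.09×9.7 = 6469.1 J goes to bring the ice to 0 °C, leaving 60769 J.
Melting all 319.1 g of ice would need 319.1×334 = 106579 J.
60769 J < 106579 J, so only part of the ice melts and the system sits at 0 °C.
m_melt = 60769 / L_f = 181.9 g.

m_melted ≈ 182 g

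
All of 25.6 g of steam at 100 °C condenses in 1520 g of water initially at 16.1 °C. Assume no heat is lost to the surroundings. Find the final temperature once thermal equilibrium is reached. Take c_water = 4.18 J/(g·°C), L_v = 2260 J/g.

T_f ≈ 26.4 °C

Setting the total heat transfer to zero:
condense steam: −25.6·2260 = −57856; condensed water 100 °C→T: 107.01(T − 100); original water: 6353.6(T − 16.1)
6460.6 T = 57856 + 10701 + 102293 = 170850
T ≈ 26.44 °C — below 100 °C, confirming all the steam condensed.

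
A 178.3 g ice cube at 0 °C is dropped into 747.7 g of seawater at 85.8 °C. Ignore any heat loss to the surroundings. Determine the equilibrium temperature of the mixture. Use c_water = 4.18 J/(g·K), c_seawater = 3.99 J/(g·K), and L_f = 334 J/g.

T_f ≈ 52.7 °C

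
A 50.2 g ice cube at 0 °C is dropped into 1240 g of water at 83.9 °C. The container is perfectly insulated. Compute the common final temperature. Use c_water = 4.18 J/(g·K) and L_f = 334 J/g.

T_f ≈ 77.5 °C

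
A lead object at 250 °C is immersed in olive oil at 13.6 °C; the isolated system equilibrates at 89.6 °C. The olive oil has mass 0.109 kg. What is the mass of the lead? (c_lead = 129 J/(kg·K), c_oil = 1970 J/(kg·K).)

Heat lost by the lead = heat gained by the oil:
m·129·(250 − 89.6) = 0.109·1970·(89.6 − 13.6)
20692 m = 16319  ⇒  m ≈ 0.7887 kg

m ≈ 0.789 kg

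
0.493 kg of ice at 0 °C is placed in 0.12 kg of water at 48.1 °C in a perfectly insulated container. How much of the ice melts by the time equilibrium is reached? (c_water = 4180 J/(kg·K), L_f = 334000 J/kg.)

m_melted ≈ 0.0722 kg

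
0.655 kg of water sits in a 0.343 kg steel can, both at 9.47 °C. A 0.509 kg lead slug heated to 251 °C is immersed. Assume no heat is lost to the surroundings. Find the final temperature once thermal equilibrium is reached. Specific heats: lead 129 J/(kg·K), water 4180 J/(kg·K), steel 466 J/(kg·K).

Energy conservation, ΣQ = 0:
0.509*129*(T − 251) + 0.655*4180*(T − 9.47) + 0.343*466*(T − 9.47) = 0
65.66(T − 251) + 2737.9(T − 9.47) + 159.84(T − 9.47) = 0
2963.4 T = 43922
T = 43922/2963.4 ≈ 14.82 °C

T_f ≈ 14.8 °C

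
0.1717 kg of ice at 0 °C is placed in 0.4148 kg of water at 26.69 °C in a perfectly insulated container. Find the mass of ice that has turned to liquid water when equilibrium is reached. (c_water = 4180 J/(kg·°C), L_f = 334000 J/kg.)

Water can give up m c ΔT = 0.4148×4180×26.69 = 46277 J before reaching 0 °C.
To melt every bit of ice: 0.1717×334000 = 57348 J.
46277 J < 57348 J, so only part of the ice melts and the system sits at 0 °C.
Mass melted = 46277/334000 ≈ 0.1386 kg.

m_melted ≈ 0.139 kg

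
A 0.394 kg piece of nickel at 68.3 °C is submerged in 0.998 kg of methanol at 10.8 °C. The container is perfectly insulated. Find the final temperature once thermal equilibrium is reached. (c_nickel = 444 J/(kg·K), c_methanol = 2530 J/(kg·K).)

T_f ≈ 14.5 °C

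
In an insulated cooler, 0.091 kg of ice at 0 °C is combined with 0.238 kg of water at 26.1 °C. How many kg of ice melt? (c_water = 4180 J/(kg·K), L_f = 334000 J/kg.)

m_melted ≈ 0.0777 kg

Heat available from the water dropping to 0 °C: 0.238×4180×26.1 = 25965 J.
Melting all 0.091 kg of ice would need 0.091×334000 = 30394 J.
25965 J < 30394 J, so only part of the ice melts and the system sits at 0 °C.
Mass melted = 25965/334000 ≈ 0.07774 kg.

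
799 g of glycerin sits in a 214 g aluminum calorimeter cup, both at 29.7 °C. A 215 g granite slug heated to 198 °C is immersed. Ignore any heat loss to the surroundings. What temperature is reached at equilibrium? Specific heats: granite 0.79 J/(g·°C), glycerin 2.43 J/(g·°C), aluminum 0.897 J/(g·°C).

T_f ≈ 42.1 °C

Taking heat into each body as positive, Σ m c ΔT = 0:
215·0.79·(T − 198) + 799·2.43·(T − 29.7) + 214·0.897·(T − 29.7) = 0
169.85(T − 198) + 1941.6(T − 29.7) + 191.96(T − 29.7) = 0
(169.85 + 1941.6 + 191.96) T = 169.85·198 + 1941.6·29.7 + 191.96·29.7
T ≈ 42.11 °C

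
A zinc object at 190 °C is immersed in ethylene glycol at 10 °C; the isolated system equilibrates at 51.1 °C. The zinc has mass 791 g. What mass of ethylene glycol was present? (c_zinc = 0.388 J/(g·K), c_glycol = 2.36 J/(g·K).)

|Q_zinc| = |Q_glycol|:
791×0.388×(190 − 51.1) = m×2.36×(51.1 − 10)
97 m = 42630  ⇒  m ≈ 439.5 g

m ≈ 439 g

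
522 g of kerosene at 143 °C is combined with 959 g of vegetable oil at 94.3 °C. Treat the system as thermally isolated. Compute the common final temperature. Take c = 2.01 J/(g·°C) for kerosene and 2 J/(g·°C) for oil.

T_f ≈ 111.5 °C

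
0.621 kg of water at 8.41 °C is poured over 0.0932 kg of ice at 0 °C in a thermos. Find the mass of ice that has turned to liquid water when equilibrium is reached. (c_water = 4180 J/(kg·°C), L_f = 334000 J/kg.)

Water can give up m c ΔT = 0.621×4180×8.41 = 21831 J before reaching 0 °C.
Melting all 0.0932 kg of ice would need 0.0932×334000 = 31129 J.
Since 21831 < 31129 J, not all the ice melts; equilibrium is at 0 °C.
m_melted×334000 = 21831  ⇒  m_melted ≈ 0.06536 kg.

m_melted ≈ 0.0654 kg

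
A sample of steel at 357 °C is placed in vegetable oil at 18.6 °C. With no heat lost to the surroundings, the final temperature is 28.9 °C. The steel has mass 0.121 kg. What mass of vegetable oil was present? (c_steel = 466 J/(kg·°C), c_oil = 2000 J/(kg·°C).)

m ≈ 0.898 kg

Taking heat into each body as positive, Σ m c ΔT = 0:
0.121×466×(28.9 − 357) + m×2000×(28.9 − 18.6) = 0
20600 m = 18500
m = 18500/20600 ≈ 0.8981 kg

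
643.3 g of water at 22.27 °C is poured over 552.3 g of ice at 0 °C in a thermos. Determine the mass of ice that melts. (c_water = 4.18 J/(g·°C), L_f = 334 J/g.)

Water can give up m c ΔT = 643.3×4.18×22.27 = 59884 J before reaching 0 °C.
Fully melting the ice requires m_ice L_f = 552.3×334 = 184468 J.
59884 J < 184468 J, so only part of the ice melts and the system sits at 0 °C.
m_melted×334 = 59884  ⇒  m_melted ≈ 179.3 g.

m_melted ≈ 179 g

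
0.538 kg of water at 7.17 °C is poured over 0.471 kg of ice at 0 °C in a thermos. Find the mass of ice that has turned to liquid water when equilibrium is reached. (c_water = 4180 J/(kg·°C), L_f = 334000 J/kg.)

m_melted ≈ 0.0483 kg

Water can give up m c ΔT = 0.538×4180×7.17 = 16124 J before reaching 0 °C.
Melting all 0.471 kg of ice would need 0.471×334000 = 157314 J.
16124 J < 157314 J, so only part of the ice melts and the system sits at 0 °C.
m_melted×334000 = 16124  ⇒  m_melted ≈ 0.04828 kg.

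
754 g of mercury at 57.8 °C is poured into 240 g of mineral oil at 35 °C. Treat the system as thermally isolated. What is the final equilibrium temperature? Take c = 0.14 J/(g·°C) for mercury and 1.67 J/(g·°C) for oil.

T_f = Σ m_i c_i T_i / Σ m_i c_i:
T_f = (105.56·57.8 + 400.8·35) / (105.56 + 400.8)
    = 20129 / 506.36 ≈ 39.75 °C

T_f ≈ 39.8 °C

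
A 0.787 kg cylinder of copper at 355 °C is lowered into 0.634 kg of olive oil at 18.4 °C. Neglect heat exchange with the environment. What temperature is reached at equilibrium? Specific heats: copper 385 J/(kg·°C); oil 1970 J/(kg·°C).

Setting the total heat transfer to zero:
0.787·385·(T − 355) + 0.634·1970·(T − 18.4) = 0
303(T − 355) + 1249(T − 18.4) = 0
(303 + 1249) T = 303·355 + 1249·18.4
T ≈ 84.12 °C

T_f ≈ 84.1 °C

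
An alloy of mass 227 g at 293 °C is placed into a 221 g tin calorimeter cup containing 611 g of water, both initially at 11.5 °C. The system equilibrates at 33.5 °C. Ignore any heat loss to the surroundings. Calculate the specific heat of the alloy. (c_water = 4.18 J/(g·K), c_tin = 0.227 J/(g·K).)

Taking heat into each body as positive, Σ m c ΔT = 0:
227·c·(33.5 − 293) + 611·4.18·(33.5 − 11.5) + 221·0.227·(33.5 − 11.5) = 0
-58906 c = -57291
c = -57291/-58906 ≈ 0.9726 J/(g·K)

c ≈ 0.973 J/(g·K)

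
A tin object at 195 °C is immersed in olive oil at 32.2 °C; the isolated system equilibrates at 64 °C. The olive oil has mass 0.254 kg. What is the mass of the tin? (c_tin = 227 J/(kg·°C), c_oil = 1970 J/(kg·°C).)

|Q_tin| = |Q_oil|:
m·227·(195 − 64) = 0.254·1970·(64 − 32.2)
29737 m = 15912  ⇒  m ≈ 0.5351 kg

m ≈ 0.535 kg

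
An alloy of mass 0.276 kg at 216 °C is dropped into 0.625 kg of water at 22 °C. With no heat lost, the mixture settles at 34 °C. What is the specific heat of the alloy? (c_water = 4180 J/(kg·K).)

c ≈ 624 J/(kg·K)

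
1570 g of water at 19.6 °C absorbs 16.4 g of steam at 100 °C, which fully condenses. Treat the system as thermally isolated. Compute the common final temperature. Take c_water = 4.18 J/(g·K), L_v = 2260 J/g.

T_f ≈ 26.0 °C

Heat gained plus heat lost sum to zero:
steam→water at 100 °C releases m L_v = 16.4×2260 = 37064
  condensed water 100 °C→T: 68.55(T − 100)
  original water: 6562.6(T − 19.6)
6631.2 T = 37064 + 6855.2 + 128627 = 172546
T ≈ 26.02 °C (< 100 °C, so full condensation is consistent).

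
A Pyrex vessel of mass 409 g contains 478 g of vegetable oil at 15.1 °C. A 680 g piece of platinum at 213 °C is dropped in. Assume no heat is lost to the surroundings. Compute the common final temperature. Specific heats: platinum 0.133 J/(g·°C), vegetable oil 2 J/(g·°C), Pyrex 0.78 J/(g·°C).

Energy conservation, ΣQ = 0:
680*0.133*(T − 213) + 478*2*(T − 15.1) + 409*0.78*(T − 15.1) = 0
1365.5 T = 38517
T = 38517 / 1365.5 = 28.2 °C

T_f ≈ 28.2 °C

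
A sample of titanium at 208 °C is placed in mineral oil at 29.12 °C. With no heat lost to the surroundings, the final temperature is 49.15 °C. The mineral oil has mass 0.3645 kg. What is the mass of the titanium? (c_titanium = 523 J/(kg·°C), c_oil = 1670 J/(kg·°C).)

m ≈ 0.147 kg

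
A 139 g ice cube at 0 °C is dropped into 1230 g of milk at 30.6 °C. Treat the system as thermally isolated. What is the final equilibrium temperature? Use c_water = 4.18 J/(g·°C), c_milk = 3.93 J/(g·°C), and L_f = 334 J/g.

T_f ≈ 18.7 °C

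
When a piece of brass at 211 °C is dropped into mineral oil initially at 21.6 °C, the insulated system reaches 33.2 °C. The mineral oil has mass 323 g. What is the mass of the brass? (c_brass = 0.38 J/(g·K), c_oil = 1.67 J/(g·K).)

Energy conservation, ΣQ = 0:
m·0.38·(33.2 − 211) + 323·1.67·(33.2 − 21.6) = 0
-67.56 m = -6257.2
m = -6257.2/-67.56 ≈ 92.61 g

m ≈ 92.6 g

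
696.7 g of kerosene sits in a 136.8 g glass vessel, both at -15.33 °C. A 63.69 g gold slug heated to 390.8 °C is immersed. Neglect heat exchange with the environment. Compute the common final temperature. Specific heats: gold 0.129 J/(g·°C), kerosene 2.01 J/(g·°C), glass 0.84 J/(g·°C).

T_f ≈ -13.1 °C

T_f is the heat-capacity-weighted average of the initial temperatures:
T_f = (8.216×390.8 + 1400.4×(-15.33) + 114.91×(-15.33)) / (8.216 + 1400.4 + 114.91)
    = -20018 / 1523.5 ≈ -13.14 °C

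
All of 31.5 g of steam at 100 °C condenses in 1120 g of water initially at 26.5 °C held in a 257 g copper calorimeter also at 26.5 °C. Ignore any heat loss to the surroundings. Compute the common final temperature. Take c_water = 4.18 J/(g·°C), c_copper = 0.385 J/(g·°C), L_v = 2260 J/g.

T_f ≈ 43.0 °C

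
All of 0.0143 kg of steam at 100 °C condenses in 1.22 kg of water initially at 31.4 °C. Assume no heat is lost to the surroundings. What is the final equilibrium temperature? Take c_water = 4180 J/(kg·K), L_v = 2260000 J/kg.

Let T be the final temperature. ΣQ_i = 0:
steam→water at 100 °C releases m L_v = 0.0143·2260000 = 32318; condensate cools 100→T: 0.0143·4180·(T − 100) = 59.77(T − 100); water warms: 1.22·4180·(T − 31.4) = 5099.6(T − 31.4)
5159.4 T = 32318 + 5977.4 + 160127 = 198423
T ≈ 38.46 °C — below 100 °C, confirming all the steam condensed.

T_f ≈ 38.5 °C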